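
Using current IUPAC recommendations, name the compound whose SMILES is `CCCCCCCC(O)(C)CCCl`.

The longest chain bearing the –OH group is 10 carbons long (decane).
The principal characteristic group is an alcohol (–OH), named with the suffix -ol.
The numbering direction is chosen so that numbering from this end puts the hydroxyl group at C-3 rather than C-8.
This places the hydroxyl at C-3; a chloro group at C-1; a methyl group at C-3.
The substituents are ordered alphabetically, ignoring any di-/tri- multipliers.
The name is 1-chloro-3-methyldecan-3-ol.

1-chloro-3-methyldecan-3-ol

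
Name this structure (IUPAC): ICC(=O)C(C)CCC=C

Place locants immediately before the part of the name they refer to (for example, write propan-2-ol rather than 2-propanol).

The longest carbon chain that includes the carbonyl and the multiple bond has 7 carbons, so the parent hydride is heptane.
A ketone (C=O on an internal carbon) is the principal characteristic group, giving the suffix -one.
A C=C double bond in the chain gives the infix -ene-.
Choose the numbering such that numbering from this end puts the carbonyl group at C-2 rather than C-6.
This places the carbonyl at C-2; the double bond between C-6 and C-7; an iodo group at C-1; a methyl group at C-3.
Prefixes are listed alphabetically: iodo, methyl.
The name is 1-iodo-3-methylhept-6-en-2-one.

1-iodo-3-methylhept-6-en-2-one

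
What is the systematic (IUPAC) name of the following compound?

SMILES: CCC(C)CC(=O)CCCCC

3-methyldecan-5-one

Counting along the main chain through the carbonyl gives 10 carbons: the parent is decane.
A ketone (C=O on an internal carbon) is the principal characteristic group, giving the suffix -one.
The numbering direction is chosen so that numbering from this end puts the carbonyl group at C-5 rather than C-6.
This places the carbonyl at C-5; a methyl group at C-3.
Assembling the pieces gives 3-methyldecan-5-one.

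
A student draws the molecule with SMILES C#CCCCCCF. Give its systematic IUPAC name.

Counting along the main chain through the multiple bond gives 7 carbons: the parent is heptane.
There is one C≡C triple bond, indicated by the ending -yne.
The numbering direction is chosen so that numbering from this end puts the triple bond at C-1 rather than C-6.
That gives the triple bond between C-1 and C-2; a fluoro group at C-7.
Assembling the pieces gives 7-fluorohept-1-yne.

7-fluorohept-1-yne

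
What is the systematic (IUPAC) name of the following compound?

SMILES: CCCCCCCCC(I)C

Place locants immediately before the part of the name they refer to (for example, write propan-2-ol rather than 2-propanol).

2-iododecane

The longest continuous carbon chain has 10 atoms, so the parent hydride is decane.
The numbering direction is chosen so that the substituent locant set {2} is lower than {9} at the first point of difference.
This places an iodo group at C-2.
The name is 2-iododecane.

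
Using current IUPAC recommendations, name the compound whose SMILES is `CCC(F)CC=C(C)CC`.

6-fluoro-3-methyloct-3-ene

Counting along the main chain through the multiple bond gives 8 carbons: the parent is octane.
A C=C double bond in the chain gives the infix -ene-.
Choose the numbering such that numbering from this end puts the double bond at C-3 rather than C-5.
This places the double bond between C-3 and C-4; a fluoro group at C-6; a methyl group at C-3.
Substituent prefixes are cited in alphabetical order (multiplying prefixes like di-/tri- are ignored for ordering).
Assembling the pieces gives 6-fluoro-3-methyloct-3-ene.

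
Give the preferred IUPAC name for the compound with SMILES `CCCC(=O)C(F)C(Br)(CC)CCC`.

Counting along the main chain through the carbonyl gives 9 carbons: the parent is nonane.
The principal characteristic group is a ketone (C=O on an internal carbon), named with the suffix -one.
Choose the numbering such that numbering from this end puts the carbonyl group at C-4 rather than C-6.
With this numbering: the carbonyl at C-4; a bromo group at C-6; an ethyl group at C-6; a fluoro group at C-5.
Prefixes are listed alphabetically: bromo, ethyl, fluoro.
The name is 6-bromo-6-ethyl-5-fluorononan-4-one.

6-bromo-6-ethyl-5-fluorononan-4-one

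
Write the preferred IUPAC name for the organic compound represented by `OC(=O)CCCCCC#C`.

Counting along the main chain through the –COOH group and the multiple bond gives 8 carbons: the parent is octane.
The principal characteristic group is a carboxylic acid (terminal –COOH), named with the suffix -oic acid.
There is one C≡C triple bond, indicated by the ending -yne.
Choose the numbering such that the carboxylic acid carbon is C-1 by definition.
With this numbering: the triple bond between C-7 and C-8.
Putting it together: oct-7-ynoic acid.

oct-7-ynoic acid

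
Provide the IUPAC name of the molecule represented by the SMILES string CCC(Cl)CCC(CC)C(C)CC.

The longest continuous carbon chain has 9 atoms, so the parent hydride is nonane.
Number the chain so that the substituent locant set {3,4,7} is lower than {3,6,7} at the first point of difference.
That gives a chloro group at C-7; an ethyl group at C-4; a methyl group at C-3.
Prefixes are listed alphabetically: chloro, ethyl, methyl.
The name is 7-chloro-4-ethyl-3-methylnonane.

7-chloro-4-ethyl-3-methylnonane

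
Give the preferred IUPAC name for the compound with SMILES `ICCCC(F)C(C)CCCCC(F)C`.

The parent chain contains 11 carbons (undecane).
Choose the numbering such that the substituent locant set {1,4,5,10} is lower than {2,7,8,11} at the first point of difference.
That gives fluoro groups at C-4 and C-10; an iodo group at C-1; a methyl group at C-5.
The substituents are ordered alphabetically, ignoring any di-/tri- multipliers.
The name is 4,10-difluoro-1-iodo-5-methylundecane.

4,10-difluoro-1-iodo-5-methylundecane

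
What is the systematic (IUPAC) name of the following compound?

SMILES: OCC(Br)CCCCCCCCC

2-bromoundecan-1-ol

The longest chain bearing the –OH group is 11 carbons long (undecane).
The principal characteristic group is an alcohol (–OH), named with the suffix -ol.
The numbering direction is chosen so that numbering from this end puts the hydroxyl group at C-1 rather than C-11.
That gives the hydroxyl at C-1; a bromo group at C-2.
The name is 2-bromoundecan-1-ol.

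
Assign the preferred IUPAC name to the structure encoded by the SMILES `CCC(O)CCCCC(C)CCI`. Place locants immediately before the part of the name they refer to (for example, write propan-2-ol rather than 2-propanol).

The longest carbon chain that includes the –OH group has 10 carbons, so the parent hydride is decane.
The highest-priority functional group is an alcohol (–OH), so the name ends in -ol.
Choose the numbering such that numbering from this end puts the hydroxyl group at C-3 rather than C-8.
With this numbering: the hydroxyl at C-3; an iodo group at C-10; a methyl group at C-8.
Prefixes are listed alphabetically: iodo, methyl.
Putting it together: 10-iodo-8-methyldecan-3-ol.

10-iodo-8-methyldecan-3-ol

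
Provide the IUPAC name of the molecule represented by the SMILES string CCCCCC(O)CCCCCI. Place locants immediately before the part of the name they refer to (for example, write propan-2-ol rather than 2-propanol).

Counting along the main chain through the –OH group gives 11 carbons: the parent is undecane.
The highest-priority functional group is an alcohol (–OH), so the name ends in -ol.
Number the chain so that the substituent locant set {1} is lower than {11} at the first point of difference.
That gives the hydroxyl at C-6; an iodo group at C-1.
Putting it together: 1-iodoundecan-6-ol.

1-iodoundecan-6-ol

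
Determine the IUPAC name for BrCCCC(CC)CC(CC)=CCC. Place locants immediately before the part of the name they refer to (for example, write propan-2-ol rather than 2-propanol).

9-bromo-4,6-diethylnon-3-ene

The longest chain bearing the multiple bond is 9 carbons long (nonane).
A C=C double bond in the chain gives the infix -ene-.
Number the chain so that numbering from this end puts the double bond at C-3 rather than C-6.
This places the double bond between C-3 and C-4; a bromo group at C-9; ethyl groups at C-4 and C-6.
Prefixes are listed alphabetically: bromo, ethyl.
Assembling the pieces gives 9-bromo-4,6-diethylnon-3-ene.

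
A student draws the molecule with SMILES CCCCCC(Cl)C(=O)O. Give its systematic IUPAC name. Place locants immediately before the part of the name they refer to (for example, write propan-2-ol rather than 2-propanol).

The longest carbon chain that includes the –COOH group has 7 carbons, so the parent hydride is heptane.
A carboxylic acid (terminal –COOH) is the principal characteristic group, giving the suffix -oic acid.
The numbering direction is chosen so that the carboxylic acid carbon is C-1 by definition.
This places a chloro group at C-2.
Putting it together: 2-chloroheptanoic acid.

2-chloroheptanoic acid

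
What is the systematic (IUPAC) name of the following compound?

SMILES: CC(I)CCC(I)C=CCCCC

7,10-diiodoundec-5-ene

The longest chain bearing the multiple bond is 11 carbons long (undecane).
A C=C double bond in the chain gives the infix -ene-.
Choose the numbering such that numbering from this end puts the double bond at C-5 rather than C-6.
This places the double bond between C-5 and C-6; iodo groups at C-7 and C-10.
Assembling the pieces gives 7,10-diiodoundec-5-ene.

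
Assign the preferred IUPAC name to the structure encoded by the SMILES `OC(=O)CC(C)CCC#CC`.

3-methyloct-6-ynoic acid

Counting along the main chain through the –COOH group and the multiple bond gives 8 carbons: the parent is octane.
A carboxylic acid (terminal –COOH) is the principal characteristic group, giving the suffix -oic acid.
There is one C≡C triple bond, indicated by the ending -yne.
Number the chain so that the carboxylic acid carbon is C-1 by definition.
With this numbering: the triple bond between C-6 and C-7; a methyl group at C-3.
Assembling the pieces gives 3-methyloct-6-ynoic acid.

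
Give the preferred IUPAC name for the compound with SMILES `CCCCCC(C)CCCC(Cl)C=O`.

Counting along the main chain through the –CHO group gives 11 carbons: the parent is undecane.
The principal characteristic group is an aldehyde (terminal –CHO), named with the suffix -al.
Number the chain so that the aldehyde carbon is C-1 by definition.
This places a chloro group at C-2; a methyl group at C-6.
The substituents are ordered alphabetically, ignoring any di-/tri- multipliers.
Assembling the pieces gives 2-chloro-6-methylundecanal.

2-chloro-6-methylundecanal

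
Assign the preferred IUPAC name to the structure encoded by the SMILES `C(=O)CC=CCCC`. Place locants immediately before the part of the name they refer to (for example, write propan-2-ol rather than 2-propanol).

The longest carbon chain that includes the –CHO group and the multiple bond has 7 carbons, so the parent hydride is heptane.
An aldehyde (terminal –CHO) is the principal characteristic group, giving the suffix -al.
There is one C=C double bond, indicated by the ending -ene.
Choose the numbering such that the aldehyde carbon is C-1 by definition.
This places the double bond between C-3 and C-4.
Assembling the pieces gives hept-3-enal.

hept-3-enal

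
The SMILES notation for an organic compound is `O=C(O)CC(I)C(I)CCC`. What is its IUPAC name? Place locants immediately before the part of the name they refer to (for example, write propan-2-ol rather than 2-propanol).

3,4-diiodoheptanoic acid

The longest chain bearing the –COOH group is 7 carbons long (heptane).
The highest-priority functional group is a carboxylic acid (terminal –COOH), so the name ends in -oic acid.
Choose the numbering such that the carboxylic acid carbon is C-1 by definition.
That gives iodo groups at C-3 and C-4.
The name is 3,4-diiodoheptanoic acid.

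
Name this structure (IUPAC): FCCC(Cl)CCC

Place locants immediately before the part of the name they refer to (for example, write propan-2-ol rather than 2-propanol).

The longest continuous carbon chain has 6 atoms, so the parent hydride is hexane.
Choose the numbering such that the substituent locant set {1,3} is lower than {4,6} at the first point of difference.
With this numbering: a chloro group at C-3; a fluoro group at C-1.
Substituent prefixes are cited in alphabetical order (multiplying prefixes like di-/tri- are ignored for ordering).
The name is 3-chloro-1-fluorohexane.

3-chloro-1-fluorohexane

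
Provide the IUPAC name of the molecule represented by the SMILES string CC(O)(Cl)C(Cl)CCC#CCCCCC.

2,3-dichlorododec-6-yn-2-ol

Counting along the main chain through the –OH group and the multiple bond gives 12 carbons: the parent is dodecane.
The principal characteristic group is an alcohol (–OH), named with the suffix -ol.
There is one C≡C triple bond, indicated by the ending -yne.
The numbering direction is chosen so that numbering from this end puts the hydroxyl group at C-2 rather than C-11.
That gives the hydroxyl at C-2; the triple bond between C-6 and C-7; chloro groups at C-2 and C-3.
Putting it together: 2,3-dichlorododec-6-yn-2-ol.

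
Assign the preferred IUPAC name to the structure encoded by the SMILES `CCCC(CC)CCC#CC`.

6-ethylnon-2-yne

The longest chain bearing the multiple bond is 9 carbons long (nonane).
There is one C≡C triple bond, indicated by the ending -yne.
Number the chain so that numbering from this end puts the triple bond at C-2 rather than C-7.
With this numbering: the triple bond between C-2 and C-3; an ethyl group at C-6.
Assembling the pieces gives 6-ethylnon-2-yne.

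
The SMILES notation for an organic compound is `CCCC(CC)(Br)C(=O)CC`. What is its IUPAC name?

4-bromo-4-ethylheptan-3-one

The longest chain bearing the carbonyl is 7 carbons long (heptane).
A ketone (C=O on an internal carbon) is the principal characteristic group, giving the suffix -one.
The numbering direction is chosen so that numbering from this end puts the carbonyl group at C-3 rather than C-5.
With this numbering: the carbonyl at C-3; a bromo group at C-4; an ethyl group at C-4.
Prefixes are listed alphabetically: bromo, ethyl.
The name is 4-bromo-4-ethylheptan-3-one.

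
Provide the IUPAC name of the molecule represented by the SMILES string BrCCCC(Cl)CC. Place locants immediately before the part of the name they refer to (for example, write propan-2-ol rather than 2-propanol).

1-bromo-4-chlorohexane

The longest carbon chain is 6 atoms: the parent is hexane.
Number the chain so that the substituent locant set {1,4} is lower than {3,6} at the first point of difference.
This places a bromo group at C-1; a chloro group at C-4.
Substituent prefixes are cited in alphabetical order (multiplying prefixes like di-/tri- are ignored for ordering).
Putting it together: 1-bromo-4-chlorohexane.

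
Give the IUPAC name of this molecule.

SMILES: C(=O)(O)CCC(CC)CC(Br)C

6-bromo-4-ethylheptanoic acid

Counting along the main chain through the –COOH group gives 7 carbons: the parent is heptane.
The highest-priority functional group is a carboxylic acid (terminal –COOH), so the name ends in -oic acid.
The numbering direction is chosen so that the carboxylic acid carbon is C-1 by definition.
That gives a bromo group at C-6; an ethyl group at C-4.
Prefixes are listed alphabetically: bromo, ethyl.
The name is 6-bromo-4-ethylheptanoic acid.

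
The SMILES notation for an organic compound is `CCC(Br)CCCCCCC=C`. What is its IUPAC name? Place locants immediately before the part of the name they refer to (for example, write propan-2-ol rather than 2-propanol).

9-bromoundec-1-ene

The longest carbon chain that includes the multiple bond has 11 carbons, so the parent hydride is undecane.
The chain contains a C=C double bond, so the unsaturation ending is -ene.
Choose the numbering such that numbering from this end puts the double bond at C-1 rather than C-10.
This places the double bond between C-1 and C-2; a bromo group at C-9.
Assembling the pieces gives 9-bromoundec-1-ene.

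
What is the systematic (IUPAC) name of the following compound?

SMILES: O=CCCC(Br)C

Counting along the main chain through the –CHO group gives 5 carbons: the parent is pentane.
An aldehyde (terminal –CHO) is the principal characteristic group, giving the suffix -al.
The numbering direction is chosen so that the aldehyde carbon is C-1 by definition.
With this numbering: a bromo group at C-4.
The name is 4-bromopentanal.

4-bromopentanal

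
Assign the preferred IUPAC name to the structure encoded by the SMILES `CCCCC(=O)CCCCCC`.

The longest carbon chain that includes the carbonyl has 11 carbons, so the parent hydride is undecane.
The highest-priority functional group is a ketone (C=O on an internal carbon), so the name ends in -one.
The numbering direction is chosen so that numbering from this end puts the carbonyl group at C-5 rather than C-7.
This places the carbonyl at C-5.
The name is undecan-5-one.

undecan-5-one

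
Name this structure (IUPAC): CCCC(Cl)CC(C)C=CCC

The longest chain bearing the multiple bond is 10 carbons long (decane).
There is one C=C double bond, indicated by the ending -ene.
The numbering direction is chosen so that numbering from this end puts the double bond at C-3 rather than C-7.
That gives the double bond between C-3 and C-4; a chloro group at C-7; a methyl group at C-5.
Substituent prefixes are cited in alphabetical order (multiplying prefixes like di-/tri- are ignored for ordering).
Assembling the pieces gives 7-chloro-5-methyldec-3-ene.

7-chloro-5-methyldec-3-ene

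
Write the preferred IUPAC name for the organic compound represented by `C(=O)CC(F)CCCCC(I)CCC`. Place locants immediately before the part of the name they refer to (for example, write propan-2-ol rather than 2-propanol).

3-fluoro-8-iodoundecanal

Counting along the main chain through the –CHO group gives 11 carbons: the parent is undecane.
The highest-priority functional group is an aldehyde (terminal –CHO), so the name ends in -al.
Number the chain so that the aldehyde carbon is C-1 by definition.
This places a fluoro group at C-3; an iodo group at C-8.
Prefixes are listed alphabetically: fluoro, iodo.
The name is 3-fluoro-8-iodoundecanal.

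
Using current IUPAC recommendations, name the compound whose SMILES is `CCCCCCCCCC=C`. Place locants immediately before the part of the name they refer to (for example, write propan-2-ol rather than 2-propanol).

The longest carbon chain that includes the multiple bond has 11 carbons, so the parent hydride is undecane.
The chain contains a C=C double bond, so the unsaturation ending is -ene.
Choose the numbering such that numbering from this end puts the double bond at C-1 rather than C-10.
With this numbering: the double bond between C-1 and C-2.
Assembling the pieces gives undec-1-ene.

undec-1-ene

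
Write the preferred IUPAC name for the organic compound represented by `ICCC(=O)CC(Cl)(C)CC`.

5-chloro-1-iodo-5-methylheptan-3-one

The longest chain bearing the carbonyl is 7 carbons long (heptane).
The highest-priority functional group is a ketone (C=O on an internal carbon), so the name ends in -one.
Choose the numbering such that numbering from this end puts the carbonyl group at C-3 rather than C-5.
With this numbering: the carbonyl at C-3; a chloro group at C-5; an iodo group at C-1; a methyl group at C-5.
Substituent prefixes are cited in alphabetical order (multiplying prefixes like di-/tri- are ignored for ordering).
Putting it together: 5-chloro-1-iodo-5-methylheptan-3-one.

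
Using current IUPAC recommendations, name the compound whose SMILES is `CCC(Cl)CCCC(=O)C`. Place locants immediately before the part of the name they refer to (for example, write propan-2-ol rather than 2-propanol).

The longest carbon chain that includes the carbonyl has 8 carbons, so the parent hydride is octane.
The highest-priority functional group is a ketone (C=O on an internal carbon), so the name ends in -one.
Number the chain so that numbering from this end puts the carbonyl group at C-2 rather than C-7.
With this numbering: the carbonyl at C-2; a chloro group at C-6.
Putting it together: 6-chlorooctan-2-one.

6-chlorooctan-2-one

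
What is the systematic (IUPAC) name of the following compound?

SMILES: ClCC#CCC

1-chloropent-2-yne

The longest carbon chain that includes the multiple bond has 5 carbons, so the parent hydride is pentane.
The chain contains a C≡C triple bond, so the unsaturation ending is -yne.
The numbering direction is chosen so that numbering from this end puts the triple bond at C-2 rather than C-3.
That gives the triple bond between C-2 and C-3; a chloro group at C-1.
Putting it together: 1-chloropent-2-yne.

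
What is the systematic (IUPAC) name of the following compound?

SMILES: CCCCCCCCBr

1-bromooctane

The longest carbon chain is 8 atoms: the parent is octane.
Choose the numbering such that the substituent locant set {1} is lower than {8} at the first point of difference.
That gives a bromo group at C-1.
Assembling the pieces gives 1-bromooctane.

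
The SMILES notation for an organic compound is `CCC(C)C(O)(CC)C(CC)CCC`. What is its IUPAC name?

Counting along the main chain through the –OH group gives 8 carbons: the parent is octane.
The highest-priority functional group is an alcohol (–OH), so the name ends in -ol.
Choose the numbering such that numbering from this end puts the hydroxyl group at C-4 rather than C-5.
That gives the hydroxyl at C-4; ethyl groups at C-4 and C-5; a methyl group at C-3.
The substituents are ordered alphabetically, ignoring any di-/tri- multipliers.
The name is 4,5-diethyl-3-methyloctan-4-ol.

4,5-diethyl-3-methyloctan-4-ol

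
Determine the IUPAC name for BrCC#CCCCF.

1-bromo-6-fluorohex-2-yne

The longest chain bearing the multiple bond is 6 carbons long (hexane).
A C≡C triple bond in the chain gives the infix -yne-.
Number the chain so that numbering from this end puts the triple bond at C-2 rather than C-4.
With this numbering: the triple bond between C-2 and C-3; a bromo group at C-1; a fluoro group at C-6.
Substituent prefixes are cited in alphabetical order (multiplying prefixes like di-/tri- are ignored for ordering).
The name is 1-bromo-6-fluorohex-2-yne.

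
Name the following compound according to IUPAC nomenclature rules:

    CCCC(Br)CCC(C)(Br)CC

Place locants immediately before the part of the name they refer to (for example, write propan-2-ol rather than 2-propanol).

The longest carbon chain is 9 atoms: the parent is nonane.
Number the chain so that the substituent locant set {3,3,6} is lower than {4,7,7} at the first point of difference.
That gives bromo groups at C-3 and C-6; a methyl group at C-3.
Prefixes are listed alphabetically: bromo, methyl.
Putting it together: 3,6-dibromo-3-methylnonane.

3,6-dibromo-3-methylnonane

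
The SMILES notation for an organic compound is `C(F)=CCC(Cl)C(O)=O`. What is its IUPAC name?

The longest carbon chain that includes the –COOH group and the multiple bond has 5 carbons, so the parent hydride is pentane.
A carboxylic acid (terminal –COOH) is the principal characteristic group, giving the suffix -oic acid.
The chain contains a C=C double bond, so the unsaturation ending is -ene.
Number the chain so that the carboxylic acid carbon is C-1 by definition.
With this numbering: the double bond between C-4 and C-5; a chloro group at C-2; a fluoro group at C-5.
Prefixes are listed alphabetically: chloro, fluoro.
The name is 2-chloro-5-fluoropent-4-enoic acid.

2-chloro-5-fluoropent-4-enoic acid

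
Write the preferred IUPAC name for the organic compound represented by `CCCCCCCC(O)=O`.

octanoic acid

Counting along the main chain through the –COOH group gives 8 carbons: the parent is octane.
A carboxylic acid (terminal –COOH) is the principal characteristic group, giving the suffix -oic acid.
Number the chain so that the carboxylic acid carbon is C-1 by definition.
Putting it together: octanoic acid.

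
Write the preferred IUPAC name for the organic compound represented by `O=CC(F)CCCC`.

Counting along the main chain through the –CHO group gives 6 carbons: the parent is hexane.
The highest-priority functional group is an aldehyde (terminal –CHO), so the name ends in -al.
Number the chain so that the aldehyde carbon is C-1 by definition.
That gives a fluoro group at C-2.
Assembling the pieces gives 2-fluorohexanal.

2-fluorohexanal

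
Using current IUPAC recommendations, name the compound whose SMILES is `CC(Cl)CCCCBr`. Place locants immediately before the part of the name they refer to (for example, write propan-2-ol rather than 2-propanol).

1-bromo-5-chlorohexane

The parent chain contains 6 carbons (hexane).
The numbering direction is chosen so that the substituent locant set {1,5} is lower than {2,6} at the first point of difference.
This places a bromo group at C-1; a chloro group at C-5.
Substituent prefixes are cited in alphabetical order (multiplying prefixes like di-/tri- are ignored for ordering).
The name is 1-bromo-5-chlorohexane.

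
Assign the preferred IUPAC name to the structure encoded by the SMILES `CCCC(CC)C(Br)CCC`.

4-bromo-5-ethyloctane

The longest continuous carbon chain has 8 atoms, so the parent hydride is octane.
The numbering direction is chosen so that the locant sets are identical either way, so the alphabetically earlier bromo substituent takes the lower locant (4 rather than 5).
This places a bromo group at C-4; an ethyl group at C-5.
The substituents are ordered alphabetically, ignoring any di-/tri- multipliers.
Assembling the pieces gives 4-bromo-5-ethyloctane.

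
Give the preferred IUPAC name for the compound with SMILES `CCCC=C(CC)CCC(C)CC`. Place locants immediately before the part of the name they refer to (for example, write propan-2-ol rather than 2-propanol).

The longest chain bearing the multiple bond is 10 carbons long (decane).
A C=C double bond in the chain gives the infix -ene-.
The numbering direction is chosen so that numbering from this end puts the double bond at C-4 rather than C-6.
With this numbering: the double bond between C-4 and C-5; an ethyl group at C-5; a methyl group at C-8.
Prefixes are listed alphabetically: ethyl, methyl.
The name is 5-ethyl-8-methyldec-4-ene.

5-ethyl-8-methyldec-4-ene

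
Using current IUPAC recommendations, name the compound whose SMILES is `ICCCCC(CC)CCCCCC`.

The longest carbon chain is 11 atoms: the parent is undecane.
Number the chain so that the substituent locant set {1,5} is lower than {7,11} at the first point of difference.
That gives an ethyl group at C-5; an iodo group at C-1.
Substituent prefixes are cited in alphabetical order (multiplying prefixes like di-/tri- are ignored for ordering).
The name is 5-ethyl-1-iodoundecane.

5-ethyl-1-iodoundecane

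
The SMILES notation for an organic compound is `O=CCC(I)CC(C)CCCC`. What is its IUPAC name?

Counting along the main chain through the –CHO group gives 9 carbons: the parent is nonane.
An aldehyde (terminal –CHO) is the principal characteristic group, giving the suffix -al.
Number the chain so that the aldehyde carbon is C-1 by definition.
That gives an iodo group at C-3; a methyl group at C-5.
Prefixes are listed alphabetically: iodo, methyl.
Putting it together: 3-iodo-5-methylnonanal.

3-iodo-5-methylnonanal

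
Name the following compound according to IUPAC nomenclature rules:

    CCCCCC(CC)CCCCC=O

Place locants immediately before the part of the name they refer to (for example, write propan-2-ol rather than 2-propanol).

6-ethylundecanal

The longest carbon chain that includes the –CHO group has 11 carbons, so the parent hydride is undecane.
An aldehyde (terminal –CHO) is the principal characteristic group, giving the suffix -al.
The numbering direction is chosen so that the aldehyde carbon is C-1 by definition.
This places an ethyl group at C-6.
The name is 6-ethylundecanal.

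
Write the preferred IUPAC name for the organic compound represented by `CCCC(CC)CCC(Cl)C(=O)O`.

The longest chain bearing the –COOH group is 8 carbons long (octane).
A carboxylic acid (terminal –COOH) is the principal characteristic group, giving the suffix -oic acid.
Number the chain so that the carboxylic acid carbon is C-1 by definition.
This places a chloro group at C-2; an ethyl group at C-5.
Substituent prefixes are cited in alphabetical order (multiplying prefixes like di-/tri- are ignored for ordering).
Putting it together: 2-chloro-5-ethyloctanoic acid.

2-chloro-5-ethyloctanoic acid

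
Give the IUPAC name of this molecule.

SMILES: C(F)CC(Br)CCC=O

The longest carbon chain that includes the –CHO group has 6 carbons, so the parent hydride is hexane.
The principal characteristic group is an aldehyde (terminal –CHO), named with the suffix -al.
Choose the numbering such that the aldehyde carbon is C-1 by definition.
This places a bromo group at C-4; a fluoro group at C-6.
Prefixes are listed alphabetically: bromo, fluoro.
Putting it together: 4-bromo-6-fluorohexanal.

4-bromo-6-fluorohexanal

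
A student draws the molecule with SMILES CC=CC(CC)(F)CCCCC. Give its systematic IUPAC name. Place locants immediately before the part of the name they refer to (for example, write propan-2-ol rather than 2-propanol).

4-ethyl-4-fluoronon-2-ene

The longest carbon chain that includes the multiple bond has 9 carbons, so the parent hydride is nonane.
There is one C=C double bond, indicated by the ending -ene.
Choose the numbering such that numbering from this end puts the double bond at C-2 rather than C-7.
This places the double bond between C-2 and C-3; an ethyl group at C-4; a fluoro group at C-4.
Prefixes are listed alphabetically: ethyl, fluoro.
Assembling the pieces gives 4-ethyl-4-fluoronon-2-ene.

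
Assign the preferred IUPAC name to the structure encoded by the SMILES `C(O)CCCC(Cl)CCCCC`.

Counting along the main chain through the –OH group gives 10 carbons: the parent is decane.
An alcohol (–OH) is the principal characteristic group, giving the suffix -ol.
Number the chain so that numbering from this end puts the hydroxyl group at C-1 rather than C-10.
With this numbering: the hydroxyl at C-1; a chloro group at C-5.
Putting it together: 5-chlorodecan-1-ol.

5-chlorodecan-1-ol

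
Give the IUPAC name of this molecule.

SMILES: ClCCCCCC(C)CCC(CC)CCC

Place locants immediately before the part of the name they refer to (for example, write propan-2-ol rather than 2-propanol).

1-chloro-9-ethyl-6-methyldodecane

The longest continuous carbon chain has 12 atoms, so the parent hydride is dodecane.
Number the chain so that the substituent locant set {1,6,9} is lower than {4,7,12} at the first point of difference.
With this numbering: a chloro group at C-1; an ethyl group at C-9; a methyl group at C-6.
Substituent prefixes are cited in alphabetical order (multiplying prefixes like di-/tri- are ignored for ordering).
The name is 1-chloro-9-ethyl-6-methyldodecane.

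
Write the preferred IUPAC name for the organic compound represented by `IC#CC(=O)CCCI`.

1,6-diiodohex-1-yn-3-one

Counting along the main chain through the carbonyl and the multiple bond gives 6 carbons: the parent is hexane.
The principal characteristic group is a ketone (C=O on an internal carbon), named with the suffix -one.
A C≡C triple bond in the chain gives the infix -yne-.
Number the chain so that numbering from this end puts the carbonyl group at C-3 rather than C-4.
With this numbering: the carbonyl at C-3; the triple bond between C-1 and C-2; iodo groups at C-1 and C-6.
Putting it together: 1,6-diiodohex-1-yn-3-one.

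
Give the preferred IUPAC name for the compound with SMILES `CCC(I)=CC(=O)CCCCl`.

1-chloro-6-iodooct-5-en-4-one

Counting along the main chain through the carbonyl and the multiple bond gives 8 carbons: the parent is octane.
A ketone (C=O on an internal carbon) is the principal characteristic group, giving the suffix -one.
The chain contains a C=C double bond, so the unsaturation ending is -ene.
Choose the numbering such that numbering from this end puts the carbonyl group at C-4 rather than C-5.
With this numbering: the carbonyl at C-4; the double bond between C-5 and C-6; a chloro group at C-1; an iodo group at C-6.
The substituents are ordered alphabetically, ignoring any di-/tri- multipliers.
Assembling the pieces gives 1-chloro-6-iodooct-5-en-4-one.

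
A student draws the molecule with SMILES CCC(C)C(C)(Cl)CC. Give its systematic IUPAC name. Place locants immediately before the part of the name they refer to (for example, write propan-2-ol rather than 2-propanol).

The longest carbon chain is 6 atoms: the parent is hexane.
Choose the numbering such that the substituent locant set {3,3,4} is lower than {3,4,4} at the first point of difference.
This places a chloro group at C-3; methyl groups at C-3 and C-4.
The substituents are ordered alphabetically, ignoring any di-/tri- multipliers.
The name is 3-chloro-3,4-dimethylhexane.

3-chloro-3,4-dimethylhexane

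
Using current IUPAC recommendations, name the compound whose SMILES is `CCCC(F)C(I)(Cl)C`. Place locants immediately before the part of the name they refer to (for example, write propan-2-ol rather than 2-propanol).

The parent chain contains 6 carbons (hexane).
The numbering direction is chosen so that the substituent locant set {2,2,3} is lower than {4,5,5} at the first point of difference.
That gives a chloro group at C-2; a fluoro group at C-3; an iodo group at C-2.
The substituents are ordered alphabetically, ignoring any di-/tri- multipliers.
Assembling the pieces gives 2-chloro-3-fluoro-2-iodohexane.

2-chloro-3-fluoro-2-iodohexane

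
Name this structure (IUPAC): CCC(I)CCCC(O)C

6-iodooctan-2-ol

Counting along the main chain through the –OH group gives 8 carbons: the parent is octane.
The highest-priority functional group is an alcohol (–OH), so the name ends in -ol.
Choose the numbering such that numbering from this end puts the hydroxyl group at C-2 rather than C-7.
With this numbering: the hydroxyl at C-2; an iodo group at C-6.
Assembling the pieces gives 6-iodooctan-2-ol.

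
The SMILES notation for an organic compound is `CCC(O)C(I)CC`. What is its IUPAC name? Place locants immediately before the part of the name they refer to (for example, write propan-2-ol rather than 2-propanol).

Counting along the main chain through the –OH group gives 6 carbons: the parent is hexane.
An alcohol (–OH) is the principal characteristic group, giving the suffix -ol.
Choose the numbering such that numbering from this end puts the hydroxyl group at C-3 rather than C-4.
That gives the hydroxyl at C-3; an iodo group at C-4.
The name is 4-iodohexan-3-ol.

4-iodohexan-3-ol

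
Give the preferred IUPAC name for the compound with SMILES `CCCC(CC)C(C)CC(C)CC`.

The parent chain contains 9 carbons (nonane).
Choose the numbering such that the substituent locant set {3,5,6} is lower than {4,5,7} at the first point of difference.
With this numbering: an ethyl group at C-6; methyl groups at C-3 and C-5.
Prefixes are listed alphabetically: ethyl, methyl.
Putting it together: 6-ethyl-3,5-dimethylnonane.

6-ethyl-3,5-dimethylnonane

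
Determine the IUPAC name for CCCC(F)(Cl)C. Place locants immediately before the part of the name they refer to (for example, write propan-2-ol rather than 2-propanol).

The longest carbon chain is 5 atoms: the parent is pentane.
Choose the numbering such that the substituent locant set {2,2} is lower than {4,4} at the first point of difference.
That gives a chloro group at C-2; a fluoro group at C-2.
The substituents are ordered alphabetically, ignoring any di-/tri- multipliers.
Putting it together: 2-chloro-2-fluoropentane.

2-chloro-2-fluoropentane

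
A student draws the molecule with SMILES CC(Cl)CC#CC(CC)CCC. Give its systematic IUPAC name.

2-chloro-6-ethylnon-4-yne

Counting along the main chain through the multiple bond gives 9 carbons: the parent is nonane.
A C≡C triple bond in the chain gives the infix -yne-.
Number the chain so that numbering from this end puts the triple bond at C-4 rather than C-5.
That gives the triple bond between C-4 and C-5; a chloro group at C-2; an ethyl group at C-6.
Prefixes are listed alphabetically: chloro, ethyl.
The name is 2-chloro-6-ethylnon-4-yne.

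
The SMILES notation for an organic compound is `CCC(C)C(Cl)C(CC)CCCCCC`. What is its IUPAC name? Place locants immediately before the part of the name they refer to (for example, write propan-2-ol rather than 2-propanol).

The longest carbon chain is 11 atoms: the parent is undecane.
Choose the numbering such that the substituent locant set {3,4,5} is lower than {7,8,9} at the first point of difference.
That gives a chloro group at C-4; an ethyl group at C-5; a methyl group at C-3.
The substituents are ordered alphabetically, ignoring any di-/tri- multipliers.
Assembling the pieces gives 4-chloro-5-ethyl-3-methylundecane.

4-chloro-5-ethyl-3-methylundecane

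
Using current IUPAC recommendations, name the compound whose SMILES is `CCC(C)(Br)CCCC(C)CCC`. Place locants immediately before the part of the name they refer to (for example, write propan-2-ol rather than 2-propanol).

The longest continuous carbon chain has 10 atoms, so the parent hydride is decane.
Choose the numbering such that the substituent locant set {3,3,7} is lower than {4,8,8} at the first point of difference.
That gives a bromo group at C-3; methyl groups at C-3 and C-7.
Prefixes are listed alphabetically: bromo, methyl.
The name is 3-bromo-3,7-dimethyldecane.

3-bromo-3,7-dimethyldecane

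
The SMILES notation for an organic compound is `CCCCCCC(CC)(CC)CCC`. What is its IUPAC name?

The parent chain contains 10 carbons (decane).
Number the chain so that the substituent locant set {4,4} is lower than {7,7} at the first point of difference.
That gives two ethyl groups at C-4.
Putting it together: 4,4-diethyldecane.

4,4-diethyldecane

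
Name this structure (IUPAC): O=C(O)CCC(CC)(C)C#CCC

4-ethyl-4-methyloct-5-ynoic acid

Counting along the main chain through the –COOH group and the multiple bond gives 8 carbons: the parent is octane.
A carboxylic acid (terminal –COOH) is the principal characteristic group, giving the suffix -oic acid.
The chain contains a C≡C triple bond, so the unsaturation ending is -yne.
Choose the numbering such that the carboxylic acid carbon is C-1 by definition.
That gives the triple bond between C-5 and C-6; an ethyl group at C-4; a methyl group at C-4.
Prefixes are listed alphabetically: ethyl, methyl.
The name is 4-ethyl-4-methyloct-5-ynoic acid.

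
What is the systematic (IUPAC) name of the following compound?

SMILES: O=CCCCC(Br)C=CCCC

The longest chain bearing the –CHO group and the multiple bond is 10 carbons long (decane).
The principal characteristic group is an aldehyde (terminal –CHO), named with the suffix -al.
There is one C=C double bond, indicated by the ending -ene.
Choose the numbering such that the aldehyde carbon is C-1 by definition.
That gives the double bond between C-6 and C-7; a bromo group at C-5.
Putting it together: 5-bromodec-6-enal.

5-bromodec-6-enal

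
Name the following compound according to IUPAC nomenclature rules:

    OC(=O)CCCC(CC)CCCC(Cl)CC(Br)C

11-bromo-9-chloro-5-ethyldodecanoic acid

The longest chain bearing the –COOH group is 12 carbons long (dodecane).
The principal characteristic group is a carboxylic acid (terminal –COOH), named with the suffix -oic acid.
Choose the numbering such that the carboxylic acid carbon is C-1 by definition.
With this numbering: a bromo group at C-11; a chloro group at C-9; an ethyl group at C-5.
Substituent prefixes are cited in alphabetical order (multiplying prefixes like di-/tri- are ignored for ordering).
Putting it together: 11-bromo-9-chloro-5-ethyldodecanoic acid.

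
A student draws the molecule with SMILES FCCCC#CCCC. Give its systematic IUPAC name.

The longest chain bearing the multiple bond is 8 carbons long (octane).
There is one C≡C triple bond, indicated by the ending -yne.
Choose the numbering such that the substituent locant set {1} is lower than {8} at the first point of difference.
With this numbering: the triple bond between C-4 and C-5; a fluoro group at C-1.
Assembling the pieces gives 1-fluorooct-4-yne.

1-fluorooct-4-yne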